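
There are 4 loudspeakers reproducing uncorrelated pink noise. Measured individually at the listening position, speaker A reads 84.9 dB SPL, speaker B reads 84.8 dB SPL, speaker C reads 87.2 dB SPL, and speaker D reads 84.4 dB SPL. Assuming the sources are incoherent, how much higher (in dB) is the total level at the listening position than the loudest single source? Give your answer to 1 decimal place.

4.3 dB

Incoherent sources sum as intensities:
L_total = 10·log₁₀(10^(84.9/10) + 10^(84.8/10) + 10^(87.2/10) + 10^(84.4/10)) = 91.50 dB SPL.
Excess over the loudest (87.2 dB): 91.50 − 87.2 = 4.3 dB.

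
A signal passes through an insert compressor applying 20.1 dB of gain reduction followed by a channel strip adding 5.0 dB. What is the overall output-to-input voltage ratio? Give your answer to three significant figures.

Net gain = (−20.1) + 5.0 = -15.1 dB.
Voltage ratio = 10^(-15.1/20) = 0.176.

0.176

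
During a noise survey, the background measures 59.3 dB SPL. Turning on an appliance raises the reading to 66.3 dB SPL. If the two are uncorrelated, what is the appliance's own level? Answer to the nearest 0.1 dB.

Remove the background by subtracting linear intensities:
L_src = 10·log₁₀(10^(66.3/10) − 10^(59.3/10)) = 10·log₁₀(3415000) = 65.3 dB SPL.

65.3 dB SPL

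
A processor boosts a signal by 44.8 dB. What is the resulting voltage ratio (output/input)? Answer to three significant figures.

174

Voltage ratio = 10^(dB/20).
10^(44.8/20) = 10^(2.240) = 174.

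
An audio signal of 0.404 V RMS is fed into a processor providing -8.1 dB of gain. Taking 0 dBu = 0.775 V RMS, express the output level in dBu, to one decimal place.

Input level: 20·log₁₀(0.404/0.775) = -5.66 dBu.
Output: -5.66 − 8.1 = -13.8 dBu.

-13.8 dBu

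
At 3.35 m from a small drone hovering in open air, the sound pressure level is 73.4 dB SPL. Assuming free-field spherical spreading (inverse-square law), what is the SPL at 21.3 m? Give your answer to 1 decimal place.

Inverse-square spreading gives ΔL = −20·log₁₀(d₂/d₁).
ΔL = −20·log₁₀(21.3/3.35) = -16.07 dB, so L₂ = 73.4 + (-16.07) = 57.3 dB SPL.

57.3 dB SPL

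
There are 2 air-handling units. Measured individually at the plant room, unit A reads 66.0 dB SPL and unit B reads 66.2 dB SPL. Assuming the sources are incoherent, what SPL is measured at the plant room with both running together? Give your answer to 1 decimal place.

Uncorrelated sources add in intensity (power), not in dB.
L_total = 10·log₁₀(10^(66.0/10) + 10^(66.2/10)) = 10·log₁₀(8150000) = 69.1 dB SPL.

69.1 dB SPL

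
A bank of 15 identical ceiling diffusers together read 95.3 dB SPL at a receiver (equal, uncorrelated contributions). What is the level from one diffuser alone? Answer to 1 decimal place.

15 equal incoherent sources add 10·log₁₀(15) = 11.76 dB over one source.
L_one = 95.3 − 11.76 = 83.5 dB SPL.

83.5 dB SPL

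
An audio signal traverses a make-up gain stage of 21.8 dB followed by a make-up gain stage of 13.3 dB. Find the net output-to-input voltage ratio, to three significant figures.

56.9

Net gain = 21.8 + 13.3 = 35.1 dB.
Voltage ratio = 10^(35.1/20) = 56.9.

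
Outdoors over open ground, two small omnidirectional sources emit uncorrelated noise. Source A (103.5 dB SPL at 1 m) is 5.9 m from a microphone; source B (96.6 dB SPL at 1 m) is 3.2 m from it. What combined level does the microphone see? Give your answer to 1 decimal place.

At the listener: L_A = 103.5 − 20·log₁₀(5.9) = 88.08 dB; L_B = 96.6 − 20·log₁₀(3.2) = 86.50 dB.
Combined: 10·log₁₀(10^(88.08/10)+10^(86.50/10)) = 90.4 dB SPL.

90.4 dB SPL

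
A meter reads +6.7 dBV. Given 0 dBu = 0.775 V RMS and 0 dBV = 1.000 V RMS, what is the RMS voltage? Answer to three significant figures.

V = 1.000 V × 10^(+6.7/20).
= 1.000 × 2.163 = 2.16 V.

2.16 V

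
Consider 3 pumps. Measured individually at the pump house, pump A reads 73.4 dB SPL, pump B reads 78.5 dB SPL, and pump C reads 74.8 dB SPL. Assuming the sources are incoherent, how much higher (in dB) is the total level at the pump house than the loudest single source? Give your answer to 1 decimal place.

Incoherent sources sum as intensities:
L_total = 10·log₁₀(10^(73.4/10) + 10^(78.5/10) + 10^(74.8/10)) = 80.89 dB SPL.
Excess over the loudest (78.5 dB): 80.89 − 78.5 = 2.4 dB.

2.4 dB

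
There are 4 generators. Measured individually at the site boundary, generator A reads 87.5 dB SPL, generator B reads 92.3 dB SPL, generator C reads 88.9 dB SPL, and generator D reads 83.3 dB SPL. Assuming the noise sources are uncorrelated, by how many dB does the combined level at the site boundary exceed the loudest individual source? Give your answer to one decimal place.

Add the sources as powers (linear), then convert back to dB:
L_total = 10·log₁₀(10^(87.5/10) + 10^(92.3/10) + 10^(88.9/10) + 10^(83.3/10)) = 95.12 dB SPL.
Excess over the loudest (92.3 dB): 95.12 − 92.3 = 2.8 dB.

2.8 dB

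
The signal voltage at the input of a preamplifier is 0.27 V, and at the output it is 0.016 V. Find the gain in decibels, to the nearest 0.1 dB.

-24.5 dB

Voltage is an amplitude quantity, so gain = 20·log₁₀(V_out/V_in).
20·log₁₀(0.016/0.27) = 20·log₁₀(0.05926) = -24.5 dB.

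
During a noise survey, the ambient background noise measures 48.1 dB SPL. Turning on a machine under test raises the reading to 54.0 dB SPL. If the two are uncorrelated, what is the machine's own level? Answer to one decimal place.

Remove the background by subtracting linear intensities:
L_src = 10·log₁₀(10^(54.0/10) − 10^(48.1/10)) = 10·log₁₀(186600) = 52.7 dB SPL.

52.7 dB SPL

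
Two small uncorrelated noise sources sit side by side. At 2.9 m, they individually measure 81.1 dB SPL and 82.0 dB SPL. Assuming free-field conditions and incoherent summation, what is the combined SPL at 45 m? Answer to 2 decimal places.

Combined at 2.9 m: 10·log₁₀(10^(81.1/10)+10^(82.0/10)) = 84.584 dB SPL.
Then apply −20·log₁₀(45/2.9) = -23.816 dB → 60.77 dB SPL.

60.77 dB SPL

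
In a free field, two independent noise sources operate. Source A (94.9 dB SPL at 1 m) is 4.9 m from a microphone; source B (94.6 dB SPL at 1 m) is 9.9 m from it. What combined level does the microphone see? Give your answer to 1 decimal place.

At the listener: L_A = 94.9 − 20·log₁₀(4.9) = 81.10 dB; L_B = 94.6 − 20·log₁₀(9.9) = 74.69 dB.
Combined: 10·log₁₀(10^(81.10/10)+10^(74.69/10)) = 82.0 dB SPL.

82.0 dB SPL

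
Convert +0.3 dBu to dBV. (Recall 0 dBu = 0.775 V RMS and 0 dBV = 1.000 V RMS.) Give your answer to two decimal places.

The offset between the scales is 20·log₁₀(0.775/1.000) = −2.214 dB.
So dBV = +0.3 − 2.214 = -1.91 dBV.

-1.91 dBV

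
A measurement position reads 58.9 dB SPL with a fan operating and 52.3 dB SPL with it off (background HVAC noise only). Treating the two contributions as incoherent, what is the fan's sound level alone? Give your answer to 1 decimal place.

Remove the background by subtracting linear intensities:
L_src = 10·log₁₀(10^(58.9/10) − 10^(52.3/10)) = 10·log₁₀(606400) = 57.8 dB SPL.

57.8 dB SPL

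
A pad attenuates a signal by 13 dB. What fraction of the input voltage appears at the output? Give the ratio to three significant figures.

0.224

Voltage ratio = 10^(dB/20).
10^(-13/20) = 10^(-0.6500) = 0.224.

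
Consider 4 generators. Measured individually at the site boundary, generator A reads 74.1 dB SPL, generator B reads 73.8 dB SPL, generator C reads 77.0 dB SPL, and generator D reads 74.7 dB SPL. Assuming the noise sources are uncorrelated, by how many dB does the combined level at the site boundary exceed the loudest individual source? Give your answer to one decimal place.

Add the sources as powers (linear), then convert back to dB:
L_total = 10·log₁₀(10^(74.1/10) + 10^(73.8/10) + 10^(77.0/10) + 10^(74.7/10)) = 81.12 dB SPL.
Excess over the loudest (77.0 dB): 81.12 − 77.0 = 4.1 dB.

4.1 dB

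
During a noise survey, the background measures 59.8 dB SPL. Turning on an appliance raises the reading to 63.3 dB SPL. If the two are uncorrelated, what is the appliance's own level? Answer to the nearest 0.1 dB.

Background correction is a power subtraction:
L_src = 10·log₁₀(10^(63.3/10) − 10^(59.8/10)) = 10·log₁₀(1183000) = 60.7 dB SPL.

60.7 dB SPL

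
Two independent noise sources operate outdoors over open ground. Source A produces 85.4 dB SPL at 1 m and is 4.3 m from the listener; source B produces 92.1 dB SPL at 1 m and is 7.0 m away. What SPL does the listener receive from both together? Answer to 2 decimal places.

At the listener: L_A = 85.4 − 20·log₁₀(4.3) = 72.731 dB; L_B = 92.1 − 20·log₁₀(7.0) = 75.198 dB.
Combined: 10·log₁₀(10^(72.731/10)+10^(75.198/10)) = 77.15 dB SPL.

77.15 dB SPL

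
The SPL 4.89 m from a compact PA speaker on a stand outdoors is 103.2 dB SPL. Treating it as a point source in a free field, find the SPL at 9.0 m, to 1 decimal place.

Free-field point source: level drops by 20·log₁₀ of the distance ratio.
ΔL = −20·log₁₀(9.0/4.89) = -5.30 dB, so L₂ = 103.2 + (-5.30) = 97.9 dB SPL.

97.9 dB SPL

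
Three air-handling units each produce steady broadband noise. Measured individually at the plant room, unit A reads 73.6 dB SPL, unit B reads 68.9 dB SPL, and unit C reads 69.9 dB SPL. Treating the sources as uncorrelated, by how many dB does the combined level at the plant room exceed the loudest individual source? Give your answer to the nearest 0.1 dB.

Uncorrelated sources add in intensity (power), not in dB.
L_total = 10·log₁₀(10^(73.6/10) + 10^(68.9/10) + 10^(69.9/10)) = 76.07 dB SPL.
Excess over the loudest (73.6 dB): 76.07 − 73.6 = 2.5 dB.

2.5 dB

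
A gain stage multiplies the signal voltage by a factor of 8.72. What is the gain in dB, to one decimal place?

18.8 dB

Voltage is an amplitude quantity, so gain = 20·log₁₀(V_out/V_in).
20·log₁₀(8.72) = 18.8 dB.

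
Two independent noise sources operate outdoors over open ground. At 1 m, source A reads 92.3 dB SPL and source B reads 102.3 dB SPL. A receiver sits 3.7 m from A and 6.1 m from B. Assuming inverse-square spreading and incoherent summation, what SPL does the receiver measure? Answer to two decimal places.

At the listener: L_A = 92.3 − 20·log₁₀(3.7) = 80.936 dB; L_B = 102.3 − 20·log₁₀(6.1) = 86.593 dB.
Combined: 10·log₁₀(10^(80.936/10)+10^(86.593/10)) = 87.64 dB SPL.

87.64 dB SPL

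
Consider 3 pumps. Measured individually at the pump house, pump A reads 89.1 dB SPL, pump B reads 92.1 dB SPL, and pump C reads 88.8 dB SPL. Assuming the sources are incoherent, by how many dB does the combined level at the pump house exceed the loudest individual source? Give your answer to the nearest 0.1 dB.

2.9 dB

Add the sources as powers (linear), then convert back to dB:
L_total = 10·log₁₀(10^(89.1/10) + 10^(92.1/10) + 10^(88.8/10)) = 95.04 dB SPL.
Excess over the loudest (92.1 dB): 95.04 − 92.1 = 2.9 dB.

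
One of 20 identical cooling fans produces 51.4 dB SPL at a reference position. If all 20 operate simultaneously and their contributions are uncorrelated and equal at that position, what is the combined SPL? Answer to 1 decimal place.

20 equal incoherent sources raise the level by 10·log₁₀(20) = 13.01 dB.
L_total = 51.4 + 13.01 = 64.4 dB SPL.

64.4 dB SPL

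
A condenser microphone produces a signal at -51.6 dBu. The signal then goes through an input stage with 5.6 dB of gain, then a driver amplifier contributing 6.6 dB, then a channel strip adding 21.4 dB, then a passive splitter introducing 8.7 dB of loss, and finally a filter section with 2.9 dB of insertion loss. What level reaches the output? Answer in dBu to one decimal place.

-29.6 dBu

Cascaded gains and losses add directly in dB.
-51.6 + 5.6 + 6.6 + 21.4 − 8.7 − 2.9 = -29.6 dBu.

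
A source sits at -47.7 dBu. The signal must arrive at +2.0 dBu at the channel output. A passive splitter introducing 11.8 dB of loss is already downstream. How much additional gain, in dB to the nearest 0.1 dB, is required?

61.5 dB

The required make-up gain is the shortfall in the dB sum.
G = +2.0 − (-47.7) + 11.8 = 61.5 dB.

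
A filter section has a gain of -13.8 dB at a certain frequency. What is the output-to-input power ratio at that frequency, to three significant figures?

0.0417

Power ratio = 10^(dB/10).
10^(-13.8/10) = 10^(-1.380) = 0.0417.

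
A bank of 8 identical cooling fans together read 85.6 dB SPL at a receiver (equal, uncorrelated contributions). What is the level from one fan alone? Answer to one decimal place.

8 equal incoherent sources add 10·log₁₀(8) = 9.03 dB over one source.
L_one = 85.6 − 9.03 = 76.6 dB SPL.

76.6 dB SPL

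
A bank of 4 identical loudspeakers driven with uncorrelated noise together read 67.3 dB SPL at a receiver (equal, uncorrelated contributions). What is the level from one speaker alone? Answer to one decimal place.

4 equal incoherent sources add 10·log₁₀(4) = 6.02 dB over one source.
L_one = 67.3 − 6.02 = 61.3 dB SPL.

61.3 dB SPL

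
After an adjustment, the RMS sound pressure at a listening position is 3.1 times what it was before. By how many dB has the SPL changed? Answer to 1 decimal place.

9.8 dB

Sound pressure is an amplitude quantity: ΔL = 20·log₁₀(p₂/p₁).
20·log₁₀(3.1) = 9.8 dB.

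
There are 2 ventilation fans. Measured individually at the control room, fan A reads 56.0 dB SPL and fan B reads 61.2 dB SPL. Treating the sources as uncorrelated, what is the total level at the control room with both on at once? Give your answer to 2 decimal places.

62.35 dB SPL

Add the sources as powers (linear), then convert back to dB:
L_total = 10·log₁₀(10^(56.0/10) + 10^(61.2/10)) = 10·log₁₀(1716000) = 62.35 dB SPL.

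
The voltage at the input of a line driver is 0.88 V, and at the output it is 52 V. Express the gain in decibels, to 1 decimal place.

35.4 dB

Voltage ratio → dB uses the 20·log₁₀ form:
20·log₁₀(52/0.88) = 20·log₁₀(59.09) = 35.4 dB.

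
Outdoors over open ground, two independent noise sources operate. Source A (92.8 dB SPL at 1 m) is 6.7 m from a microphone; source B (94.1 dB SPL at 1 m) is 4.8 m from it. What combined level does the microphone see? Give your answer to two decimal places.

At the listener: L_A = 92.8 − 20·log₁₀(6.7) = 76.279 dB; L_B = 94.1 − 20·log₁₀(4.8) = 80.475 dB.
Combined: 10·log₁₀(10^(76.279/10)+10^(80.475/10)) = 81.88 dB SPL.

81.88 dB SPL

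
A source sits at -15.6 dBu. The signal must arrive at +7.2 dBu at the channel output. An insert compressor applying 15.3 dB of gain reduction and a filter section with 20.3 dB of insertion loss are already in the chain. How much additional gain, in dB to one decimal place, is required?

58.4 dB

The required make-up gain is the shortfall in the dB sum.
G = +7.2 − (-15.6) + 15.3 + 20.3 = 58.4 dB.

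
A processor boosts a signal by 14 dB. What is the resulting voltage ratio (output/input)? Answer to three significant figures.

Voltage ratio = 10^(dB/20).
10^(14/20) = 10^(0.7000) = 5.01.

5.01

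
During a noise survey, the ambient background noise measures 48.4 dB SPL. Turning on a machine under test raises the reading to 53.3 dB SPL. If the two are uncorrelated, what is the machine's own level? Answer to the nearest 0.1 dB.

Remove the background by subtracting linear intensities:
L_src = 10·log₁₀(10^(53.3/10) − 10^(48.4/10)) = 10·log₁₀(144600) = 51.6 dB SPL.

51.6 dB SPL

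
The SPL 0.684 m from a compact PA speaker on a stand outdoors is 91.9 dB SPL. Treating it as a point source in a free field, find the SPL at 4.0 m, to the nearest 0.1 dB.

76.6 dB SPL

Inverse-square spreading gives ΔL = −20·log₁₀(d₂/d₁).
ΔL = −20·log₁₀(4.0/0.684) = -15.34 dB, so L₂ = 91.9 + (-15.34) = 76.6 dB SPL.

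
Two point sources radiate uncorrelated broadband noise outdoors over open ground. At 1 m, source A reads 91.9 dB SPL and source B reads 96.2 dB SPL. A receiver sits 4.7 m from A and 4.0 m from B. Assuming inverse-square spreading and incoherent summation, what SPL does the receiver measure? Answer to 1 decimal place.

85.2 dB SPL

At the listener: L_A = 91.9 − 20·log₁₀(4.7) = 78.46 dB; L_B = 96.2 − 20·log₁₀(4.0) = 84.16 dB.
Combined: 10·log₁₀(10^(78.46/10)+10^(84.16/10)) = 85.2 dB SPL.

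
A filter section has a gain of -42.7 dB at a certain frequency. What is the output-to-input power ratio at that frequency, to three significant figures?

Power ratio = 10^(dB/10).
10^(-42.7/10) = 10^(-4.270) = 0.0000537.

0.0000537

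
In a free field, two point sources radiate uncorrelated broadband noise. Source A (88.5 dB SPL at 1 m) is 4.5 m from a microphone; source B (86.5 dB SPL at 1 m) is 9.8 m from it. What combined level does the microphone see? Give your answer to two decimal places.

75.98 dB SPL

At the listener: L_A = 88.5 − 20·log₁₀(4.5) = 75.436 dB; L_B = 86.5 − 20·log₁₀(9.8) = 66.675 dB.
Combined: 10·log₁₀(10^(75.436/10)+10^(66.675/10)) = 75.98 dB SPL.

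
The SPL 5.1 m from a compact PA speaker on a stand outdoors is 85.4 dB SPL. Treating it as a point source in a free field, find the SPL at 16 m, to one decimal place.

75.5 dB SPL

For a point source in a free field, ΔL = −20·log₁₀(d₂/d₁).
ΔL = −20·log₁₀(16/5.1) = -9.93 dB, so L₂ = 85.4 + (-9.93) = 75.5 dB SPL.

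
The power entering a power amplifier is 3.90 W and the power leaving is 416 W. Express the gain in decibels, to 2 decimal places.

20.28 dB

For a power ratio, dB = 10·log₁₀(P₂/P₁).
10·log₁₀(416/3.90) = 10·log₁₀(106.7) = 20.28 dB.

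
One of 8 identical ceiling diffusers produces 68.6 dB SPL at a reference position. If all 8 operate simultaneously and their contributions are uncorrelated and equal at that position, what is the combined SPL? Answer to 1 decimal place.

77.6 dB SPL

8 equal incoherent sources raise the level by 10·log₁₀(8) = 9.03 dB.
L_total = 68.6 + 9.03 = 77.6 dB SPL.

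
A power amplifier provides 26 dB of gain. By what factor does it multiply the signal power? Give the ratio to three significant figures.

398

Power ratio = 10^(dB/10).
10^(26/10) = 10^(2.600) = 398.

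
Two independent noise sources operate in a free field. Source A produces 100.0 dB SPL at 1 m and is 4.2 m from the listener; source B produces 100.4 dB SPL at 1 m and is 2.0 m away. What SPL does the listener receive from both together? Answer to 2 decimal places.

95.20 dB SPL

At the listener: L_A = 100.0 − 20·log₁₀(4.2) = 87.535 dB; L_B = 100.4 − 20·log₁₀(2.0) = 94.379 dB.
Combined: 10·log₁₀(10^(87.535/10)+10^(94.379/10)) = 95.20 dB SPL.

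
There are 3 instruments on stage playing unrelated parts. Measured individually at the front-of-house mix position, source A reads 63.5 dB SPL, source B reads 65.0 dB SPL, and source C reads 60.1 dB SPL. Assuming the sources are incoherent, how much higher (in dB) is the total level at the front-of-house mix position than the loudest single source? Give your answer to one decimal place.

Uncorrelated sources add in intensity (power), not in dB.
L_total = 10·log₁₀(10^(63.5/10) + 10^(65.0/10) + 10^(60.1/10)) = 68.08 dB SPL.
Excess over the loudest (65.0 dB): 68.08 − 65.0 = 3.1 dB.

3.1 dB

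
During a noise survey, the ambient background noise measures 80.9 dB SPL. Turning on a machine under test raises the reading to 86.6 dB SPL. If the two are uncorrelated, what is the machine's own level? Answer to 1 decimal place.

Subtract intensities: L_src = 10·log₁₀(10^(L_total/10) − 10^(L_bg/10)).
L_src = 10·log₁₀(10^(86.6/10) − 10^(80.9/10)) = 10·log₁₀(334100000) = 85.2 dB SPL.

85.2 dB SPL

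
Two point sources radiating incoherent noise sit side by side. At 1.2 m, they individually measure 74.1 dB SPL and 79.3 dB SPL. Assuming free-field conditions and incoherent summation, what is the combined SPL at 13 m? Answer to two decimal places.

59.75 dB SPL

Combined at 1.2 m: 10·log₁₀(10^(74.1/10)+10^(79.3/10)) = 80.446 dB SPL.
Then apply −20·log₁₀(13/1.2) = -20.695 dB → 59.75 dB SPL.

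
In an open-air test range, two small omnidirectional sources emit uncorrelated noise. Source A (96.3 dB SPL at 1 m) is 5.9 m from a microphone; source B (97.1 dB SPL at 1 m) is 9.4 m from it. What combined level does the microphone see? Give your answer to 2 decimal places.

At the listener: L_A = 96.3 − 20·log₁₀(5.9) = 80.883 dB; L_B = 97.1 − 20·log₁₀(9.4) = 77.637 dB.
Combined: 10·log₁₀(10^(80.883/10)+10^(77.637/10)) = 82.57 dB SPL.

82.57 dB SPL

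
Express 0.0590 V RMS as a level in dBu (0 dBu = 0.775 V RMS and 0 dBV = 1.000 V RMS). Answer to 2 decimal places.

dBu = 20·log₁₀(V / 0.775 V).
20·log₁₀(0.0590/0.775) = -22.37 dBu.

-22.37 dBu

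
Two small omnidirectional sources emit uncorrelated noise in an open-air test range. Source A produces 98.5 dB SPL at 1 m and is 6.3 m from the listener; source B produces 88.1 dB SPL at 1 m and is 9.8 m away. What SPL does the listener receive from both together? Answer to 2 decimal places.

At the listener: L_A = 98.5 − 20·log₁₀(6.3) = 82.513 dB; L_B = 88.1 − 20·log₁₀(9.8) = 68.275 dB.
Combined: 10·log₁₀(10^(82.513/10)+10^(68.275/10)) = 82.67 dB SPL.

82.67 dB SPL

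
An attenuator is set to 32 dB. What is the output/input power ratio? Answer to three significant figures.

0.000631

Power ratio = 10^(dB/10).
10^(-32/10) = 10^(-3.200) = 0.000631.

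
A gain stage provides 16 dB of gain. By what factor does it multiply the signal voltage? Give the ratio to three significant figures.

6.31

Voltage ratio = 10^(dB/20).
10^(16/20) = 10^(0.8000) = 6.31.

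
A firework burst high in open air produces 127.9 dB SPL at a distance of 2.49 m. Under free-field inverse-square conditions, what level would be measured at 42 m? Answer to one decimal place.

103.4 dB SPL

Free-field point source: level drops by 20·log₁₀ of the distance ratio.
ΔL = −20·log₁₀(42/2.49) = -24.54 dB, so L₂ = 127.9 + (-24.54) = 103.4 dB SPL.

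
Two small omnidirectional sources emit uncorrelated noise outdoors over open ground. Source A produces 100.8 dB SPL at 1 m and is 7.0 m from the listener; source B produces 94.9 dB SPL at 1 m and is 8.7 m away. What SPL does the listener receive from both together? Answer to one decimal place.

84.6 dB SPL

At the listener: L_A = 100.8 − 20·log₁₀(7.0) = 83.90 dB; L_B = 94.9 − 20·log₁₀(8.7) = 76.11 dB.
Combined: 10·log₁₀(10^(83.90/10)+10^(76.11/10)) = 84.6 dB SPL.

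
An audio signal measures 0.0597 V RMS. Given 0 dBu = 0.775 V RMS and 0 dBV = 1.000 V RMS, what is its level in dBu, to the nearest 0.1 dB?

-22.3 dBu

dBu = 20·log₁₀(V / 0.775 V).
20·log₁₀(0.0597/0.775) = -22.3 dBu.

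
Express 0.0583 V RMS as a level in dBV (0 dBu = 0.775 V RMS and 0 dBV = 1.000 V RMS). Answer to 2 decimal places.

dBV = 20·log₁₀(V / 1.000 V).
20·log₁₀(0.0583/1.000) = -24.69 dBV.

-24.69 dBV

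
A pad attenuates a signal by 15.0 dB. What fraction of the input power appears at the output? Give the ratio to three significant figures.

0.0316

Power ratio = 10^(dB/10).
10^(-15.0/10) = 10^(-1.500) = 0.0316.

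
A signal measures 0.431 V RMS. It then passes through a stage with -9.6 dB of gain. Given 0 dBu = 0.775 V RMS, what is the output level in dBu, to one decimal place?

-14.7 dBu

Input level: 20·log₁₀(0.431/0.775) = -5.10 dBu.
Output: -5.10 − 9.6 = -14.7 dBu.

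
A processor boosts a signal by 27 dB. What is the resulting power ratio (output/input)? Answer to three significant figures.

Power ratio = 10^(dB/10).
10^(27/10) = 10^(2.700) = 501.

501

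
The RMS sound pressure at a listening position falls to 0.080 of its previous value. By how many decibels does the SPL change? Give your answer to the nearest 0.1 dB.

Sound pressure is an amplitude quantity: ΔL = 20·log₁₀(p₂/p₁).
20·log₁₀(0.080) = -21.9 dB.

-21.9 dB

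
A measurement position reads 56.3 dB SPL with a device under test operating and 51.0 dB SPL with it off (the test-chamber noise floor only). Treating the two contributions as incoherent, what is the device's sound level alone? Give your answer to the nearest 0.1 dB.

54.8 dB SPL

Background correction is a power subtraction:
L_src = 10·log₁₀(10^(56.3/10) − 10^(51.0/10)) = 10·log₁₀(300700) = 54.8 dB SPL.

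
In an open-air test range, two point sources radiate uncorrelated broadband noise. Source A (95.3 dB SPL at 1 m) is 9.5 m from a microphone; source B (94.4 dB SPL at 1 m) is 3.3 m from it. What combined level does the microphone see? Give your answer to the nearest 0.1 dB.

At the listener: L_A = 95.3 − 20·log₁₀(9.5) = 75.75 dB; L_B = 94.4 − 20·log₁₀(3.3) = 84.03 dB.
Combined: 10·log₁₀(10^(75.75/10)+10^(84.03/10)) = 84.6 dB SPL.

84.6 dB SPL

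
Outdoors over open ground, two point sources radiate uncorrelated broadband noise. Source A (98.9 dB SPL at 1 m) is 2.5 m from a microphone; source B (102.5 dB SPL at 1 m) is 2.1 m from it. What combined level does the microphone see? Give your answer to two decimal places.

97.22 dB SPL

At the listener: L_A = 98.9 − 20·log₁₀(2.5) = 90.941 dB; L_B = 102.5 − 20·log₁₀(2.1) = 96.056 dB.
Combined: 10·log₁₀(10^(90.941/10)+10^(96.056/10)) = 97.22 dB SPL.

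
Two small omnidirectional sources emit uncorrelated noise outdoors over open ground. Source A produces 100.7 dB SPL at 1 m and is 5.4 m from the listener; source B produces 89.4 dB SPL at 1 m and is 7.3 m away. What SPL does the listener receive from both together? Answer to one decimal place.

86.2 dB SPL

At the listener: L_A = 100.7 − 20·log₁₀(5.4) = 86.05 dB; L_B = 89.4 − 20·log₁₀(7.3) = 72.13 dB.
Combined: 10·log₁₀(10^(86.05/10)+10^(72.13/10)) = 86.2 dB SPL.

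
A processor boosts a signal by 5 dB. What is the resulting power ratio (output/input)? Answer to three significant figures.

Power ratio = 10^(dB/10).
10^(5/10) = 10^(0.5000) = 3.16.

3.16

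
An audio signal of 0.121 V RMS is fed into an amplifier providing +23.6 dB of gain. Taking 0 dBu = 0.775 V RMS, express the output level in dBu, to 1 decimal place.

Input level: 20·log₁₀(0.121/0.775) = -16.13 dBu.
Output: -16.13 + 23.6 = +7.5 dBu.

+7.5 dBu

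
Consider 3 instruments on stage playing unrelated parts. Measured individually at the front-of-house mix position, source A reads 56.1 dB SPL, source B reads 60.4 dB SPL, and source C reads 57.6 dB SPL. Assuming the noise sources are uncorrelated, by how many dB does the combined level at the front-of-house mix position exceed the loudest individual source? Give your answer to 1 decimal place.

Add the sources as powers (linear), then convert back to dB:
L_total = 10·log₁₀(10^(56.1/10) + 10^(60.4/10) + 10^(57.6/10)) = 63.18 dB SPL.
Excess over the loudest (60.4 dB): 63.18 − 60.4 = 2.8 dB.

2.8 dB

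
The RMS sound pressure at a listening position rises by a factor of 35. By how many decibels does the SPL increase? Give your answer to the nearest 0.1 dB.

30.9 dB

SPL change from a pressure ratio uses the 20·log₁₀ form:
20·log₁₀(35) = 30.9 dB.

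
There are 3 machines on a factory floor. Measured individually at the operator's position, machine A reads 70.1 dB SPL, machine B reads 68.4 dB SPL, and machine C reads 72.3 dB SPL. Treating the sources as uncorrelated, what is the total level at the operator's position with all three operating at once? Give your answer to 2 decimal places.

Add the sources as powers (linear), then convert back to dB:
L_total = 10·log₁₀(10^(70.1/10) + 10^(68.4/10) + 10^(72.3/10)) = 10·log₁₀(34130000) = 75.33 dB SPL.

75.33 dB SPL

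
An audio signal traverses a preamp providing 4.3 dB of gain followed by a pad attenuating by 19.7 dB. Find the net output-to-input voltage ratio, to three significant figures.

Net gain = 4.3 + (−19.7) = -15.4 dB.
Voltage ratio = 10^(-15.4/20) = 0.170.

0.170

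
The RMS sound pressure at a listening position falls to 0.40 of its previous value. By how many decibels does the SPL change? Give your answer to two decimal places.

-7.96 dB

SPL change from a pressure ratio uses the 20·log₁₀ form:
20·log₁₀(0.40) = -7.96 dB.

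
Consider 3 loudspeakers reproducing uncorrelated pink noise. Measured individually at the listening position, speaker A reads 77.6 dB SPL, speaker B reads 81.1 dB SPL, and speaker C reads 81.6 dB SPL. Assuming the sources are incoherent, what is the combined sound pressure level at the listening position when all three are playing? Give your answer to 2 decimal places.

Incoherent sources sum as intensities:
L_total = 10·log₁₀(10^(77.6/10) + 10^(81.1/10) + 10^(81.6/10)) = 10·log₁₀(330900000) = 85.20 dB SPL.

85.20 dB SPL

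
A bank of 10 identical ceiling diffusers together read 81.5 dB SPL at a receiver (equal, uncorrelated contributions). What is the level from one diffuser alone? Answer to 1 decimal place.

10 equal incoherent sources add 10·log₁₀(10) = 10.00 dB over one source.
L_one = 81.5 − 10.00 = 71.5 dB SPL.

71.5 dB SPL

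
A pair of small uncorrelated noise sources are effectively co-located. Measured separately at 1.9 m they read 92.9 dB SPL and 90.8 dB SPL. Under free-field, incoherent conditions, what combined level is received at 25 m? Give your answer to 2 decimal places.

72.60 dB SPL

Combined at 1.9 m: 10·log₁₀(10^(92.9/10)+10^(90.8/10)) = 94.986 dB SPL.
Then apply −20·log₁₀(25/1.9) = -22.384 dB → 72.60 dB SPL.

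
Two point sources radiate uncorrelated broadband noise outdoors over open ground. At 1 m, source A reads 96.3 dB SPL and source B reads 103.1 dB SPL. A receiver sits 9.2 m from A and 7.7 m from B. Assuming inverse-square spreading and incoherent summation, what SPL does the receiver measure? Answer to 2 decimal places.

At the listener: L_A = 96.3 − 20·log₁₀(9.2) = 77.024 dB; L_B = 103.1 − 20·log₁₀(7.7) = 85.370 dB.
Combined: 10·log₁₀(10^(77.024/10)+10^(85.370/10)) = 85.96 dB SPL.

85.96 dB SPL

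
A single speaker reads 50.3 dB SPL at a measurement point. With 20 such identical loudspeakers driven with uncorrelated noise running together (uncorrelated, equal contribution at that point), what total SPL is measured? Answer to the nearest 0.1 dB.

63.3 dB SPL

20 equal incoherent sources raise the level by 10·log₁₀(20) = 13.01 dB.
L_total = 50.3 + 13.01 = 63.3 dB SPL.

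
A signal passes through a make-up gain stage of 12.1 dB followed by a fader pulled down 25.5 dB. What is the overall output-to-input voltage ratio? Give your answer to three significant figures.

Net gain = 12.1 + (−25.5) = -13.4 dB.
Voltage ratio = 10^(-13.4/20) = 0.214.

0.214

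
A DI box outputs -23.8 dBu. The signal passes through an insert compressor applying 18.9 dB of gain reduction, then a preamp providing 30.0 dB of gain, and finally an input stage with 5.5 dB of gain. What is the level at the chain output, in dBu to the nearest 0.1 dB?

-7.2 dBu

In dB, series stages simply add:
-23.8 − 18.9 + 30.0 + 5.5 = -7.2 dBu.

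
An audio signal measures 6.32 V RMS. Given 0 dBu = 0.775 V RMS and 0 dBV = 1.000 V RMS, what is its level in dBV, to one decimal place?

dBV = 20·log₁₀(V / 1.000 V).
20·log₁₀(6.32/1.000) = +16.0 dBV.

+16.0 dBV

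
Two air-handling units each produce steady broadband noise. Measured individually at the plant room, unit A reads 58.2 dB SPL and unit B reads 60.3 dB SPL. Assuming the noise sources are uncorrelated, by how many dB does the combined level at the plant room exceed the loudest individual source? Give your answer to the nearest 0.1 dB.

Uncorrelated sources add in intensity (power), not in dB.
L_total = 10·log₁₀(10^(58.2/10) + 10^(60.3/10)) = 62.39 dB SPL.
Excess over the loudest (60.3 dB): 62.39 − 60.3 = 2.1 dB.

2.1 dB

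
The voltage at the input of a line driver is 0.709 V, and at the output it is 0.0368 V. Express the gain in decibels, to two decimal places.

-25.70 dB

Voltage is an amplitude quantity, so gain = 20·log₁₀(V_out/V_in).
20·log₁₀(0.0368/0.709) = 20·log₁₀(0.05190) = -25.70 dB.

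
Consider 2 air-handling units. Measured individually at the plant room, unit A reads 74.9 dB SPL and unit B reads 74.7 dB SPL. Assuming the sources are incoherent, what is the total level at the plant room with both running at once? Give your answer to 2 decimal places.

Add the sources as powers (linear), then convert back to dB:
L_total = 10·log₁₀(10^(74.9/10) + 10^(74.7/10)) = 10·log₁₀(60420000) = 77.81 dB SPL.

77.81 dB SPL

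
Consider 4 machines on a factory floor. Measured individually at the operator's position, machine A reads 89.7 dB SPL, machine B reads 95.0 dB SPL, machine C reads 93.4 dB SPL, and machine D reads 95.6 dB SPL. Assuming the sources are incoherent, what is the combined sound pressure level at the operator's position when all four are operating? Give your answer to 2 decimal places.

99.96 dB SPL

Uncorrelated sources add in intensity (power), not in dB.
L_total = 10·log₁₀(10^(89.7/10) + 10^(95.0/10) + 10^(93.4/10) + 10^(95.6/10)) = 10·log₁₀(9914000000) = 99.96 dB SPL.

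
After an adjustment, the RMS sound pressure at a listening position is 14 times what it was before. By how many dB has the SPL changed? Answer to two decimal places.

22.92 dB

SPL change from a pressure ratio uses the 20·log₁₀ form:
20·log₁₀(14) = 22.92 dB.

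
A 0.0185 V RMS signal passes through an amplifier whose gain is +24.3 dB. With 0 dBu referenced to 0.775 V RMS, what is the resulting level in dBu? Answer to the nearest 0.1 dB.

-8.1 dBu

Input level: 20·log₁₀(0.0185/0.775) = -32.44 dBu.
Output: -32.44 + 24.3 = -8.1 dBu.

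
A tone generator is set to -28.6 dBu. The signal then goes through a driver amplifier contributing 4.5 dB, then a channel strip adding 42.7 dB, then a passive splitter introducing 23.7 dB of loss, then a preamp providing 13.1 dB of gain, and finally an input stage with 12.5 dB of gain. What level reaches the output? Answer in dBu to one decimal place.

+20.5 dBu

Cascaded gains and losses add directly in dB.
-28.6 + 4.5 + 42.7 − 23.7 + 13.1 + 12.5 = +20.5 dBu.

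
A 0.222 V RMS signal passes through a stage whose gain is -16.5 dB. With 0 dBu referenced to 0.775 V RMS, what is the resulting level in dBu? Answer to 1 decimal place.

Input level: 20·log₁₀(0.222/0.775) = -10.86 dBu.
Output: -10.86 − 16.5 = -27.4 dBu.

-27.4 dBu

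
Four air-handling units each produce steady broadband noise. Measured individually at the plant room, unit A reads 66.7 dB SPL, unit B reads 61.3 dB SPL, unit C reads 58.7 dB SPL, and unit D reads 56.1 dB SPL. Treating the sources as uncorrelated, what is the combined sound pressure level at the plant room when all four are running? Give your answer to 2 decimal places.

68.56 dB SPL

Add the sources as powers (linear), then convert back to dB:
L_total = 10·log₁₀(10^(66.7/10) + 10^(61.3/10) + 10^(58.7/10) + 10^(56.1/10)) = 10·log₁₀(7175000) = 68.56 dB SPL.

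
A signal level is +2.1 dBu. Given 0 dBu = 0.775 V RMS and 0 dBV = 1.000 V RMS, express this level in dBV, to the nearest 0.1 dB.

The offset between the scales is 20·log₁₀(0.775/1.000) = −2.214 dB.
So dBV = +2.1 − 2.214 = -0.1 dBV.

-0.1 dBV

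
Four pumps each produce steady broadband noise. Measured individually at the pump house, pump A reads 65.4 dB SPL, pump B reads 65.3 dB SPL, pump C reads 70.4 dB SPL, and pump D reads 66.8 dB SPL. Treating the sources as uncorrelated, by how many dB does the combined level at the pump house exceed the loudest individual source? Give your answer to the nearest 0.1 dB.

3.1 dB

Incoherent sources sum as intensities:
L_total = 10·log₁₀(10^(65.4/10) + 10^(65.3/10) + 10^(70.4/10) + 10^(66.8/10)) = 73.54 dB SPL.
Excess over the loudest (70.4 dB): 73.54 − 70.4 = 3.1 dB.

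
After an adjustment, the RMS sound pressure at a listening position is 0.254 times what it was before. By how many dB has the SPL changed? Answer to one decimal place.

-11.9 dB

SPL change from a pressure ratio uses the 20·log₁₀ form:
20·log₁₀(0.254) = -11.9 dB.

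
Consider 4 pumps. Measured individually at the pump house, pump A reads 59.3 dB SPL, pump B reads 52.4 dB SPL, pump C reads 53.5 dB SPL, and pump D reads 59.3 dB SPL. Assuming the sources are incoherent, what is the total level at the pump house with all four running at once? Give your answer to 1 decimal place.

63.2 dB SPL

Uncorrelated sources add in intensity (power), not in dB.
L_total = 10·log₁₀(10^(59.3/10) + 10^(52.4/10) + 10^(53.5/10) + 10^(59.3/10)) = 10·log₁₀(2100000) = 63.2 dB SPL.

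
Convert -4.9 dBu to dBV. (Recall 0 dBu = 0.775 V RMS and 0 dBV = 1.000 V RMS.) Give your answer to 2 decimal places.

-7.11 dBV

The offset between the scales is 20·log₁₀(0.775/1.000) = −2.214 dB.
So dBV = -4.9 − 2.214 = -7.11 dBV.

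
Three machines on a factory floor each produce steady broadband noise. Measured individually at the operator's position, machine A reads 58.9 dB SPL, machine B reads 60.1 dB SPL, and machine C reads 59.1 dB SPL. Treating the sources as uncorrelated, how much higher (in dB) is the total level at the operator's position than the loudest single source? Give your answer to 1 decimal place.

4.1 dB

Uncorrelated sources add in intensity (power), not in dB.
L_total = 10·log₁₀(10^(58.9/10) + 10^(60.1/10) + 10^(59.1/10)) = 64.17 dB SPL.
Excess over the loudest (60.1 dB): 64.17 − 60.1 = 4.1 dB.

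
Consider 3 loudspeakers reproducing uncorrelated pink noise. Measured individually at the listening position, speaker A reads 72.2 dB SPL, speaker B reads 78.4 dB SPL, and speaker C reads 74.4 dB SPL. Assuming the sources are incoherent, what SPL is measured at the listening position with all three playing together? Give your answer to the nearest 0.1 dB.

Incoherent sources sum as intensities:
L_total = 10·log₁₀(10^(72.2/10) + 10^(78.4/10) + 10^(74.4/10)) = 10·log₁₀(113300000) = 80.5 dB SPL.

80.5 dB SPL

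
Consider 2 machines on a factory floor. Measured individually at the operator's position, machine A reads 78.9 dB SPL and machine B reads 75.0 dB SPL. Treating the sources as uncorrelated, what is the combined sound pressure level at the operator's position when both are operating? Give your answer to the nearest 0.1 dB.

Uncorrelated sources add in intensity (power), not in dB.
L_total = 10·log₁₀(10^(78.9/10) + 10^(75.0/10)) = 10·log₁₀(109200000) = 80.4 dB SPL.

80.4 dB SPL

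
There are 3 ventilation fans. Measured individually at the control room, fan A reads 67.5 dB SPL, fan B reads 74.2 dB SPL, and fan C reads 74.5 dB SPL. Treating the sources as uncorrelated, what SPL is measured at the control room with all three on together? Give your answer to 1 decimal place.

Uncorrelated sources add in intensity (power), not in dB.
L_total = 10·log₁₀(10^(67.5/10) + 10^(74.2/10) + 10^(74.5/10)) = 10·log₁₀(60110000) = 77.8 dB SPL.

77.8 dB SPL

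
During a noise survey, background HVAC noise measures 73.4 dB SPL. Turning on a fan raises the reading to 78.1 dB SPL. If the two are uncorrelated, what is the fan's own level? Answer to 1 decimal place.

76.3 dB SPL

Background correction is a power subtraction:
L_src = 10·log₁₀(10^(78.1/10) − 10^(73.4/10)) = 10·log₁₀(42690000) = 76.3 dB SPL.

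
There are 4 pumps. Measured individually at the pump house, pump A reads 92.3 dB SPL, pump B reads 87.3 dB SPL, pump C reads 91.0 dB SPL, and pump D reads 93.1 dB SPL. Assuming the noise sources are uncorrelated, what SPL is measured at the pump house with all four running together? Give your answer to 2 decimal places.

Add the sources as powers (linear), then convert back to dB:
L_total = 10·log₁₀(10^(92.3/10) + 10^(87.3/10) + 10^(91.0/10) + 10^(93.1/10)) = 10·log₁₀(5536000000) = 97.43 dB SPL.

97.43 dB SPL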